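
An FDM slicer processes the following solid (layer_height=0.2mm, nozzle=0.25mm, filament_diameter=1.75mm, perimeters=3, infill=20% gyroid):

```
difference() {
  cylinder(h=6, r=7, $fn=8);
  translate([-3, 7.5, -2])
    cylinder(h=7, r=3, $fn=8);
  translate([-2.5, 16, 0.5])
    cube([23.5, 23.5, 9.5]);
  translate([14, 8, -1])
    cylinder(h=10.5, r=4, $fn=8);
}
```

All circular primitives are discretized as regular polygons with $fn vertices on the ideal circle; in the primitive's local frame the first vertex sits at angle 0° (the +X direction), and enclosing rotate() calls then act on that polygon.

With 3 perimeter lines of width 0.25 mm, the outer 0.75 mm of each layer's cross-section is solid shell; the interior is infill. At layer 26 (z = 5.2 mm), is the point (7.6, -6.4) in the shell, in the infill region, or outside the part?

At z = 5.2 mm: the r=7 cylinder gives a regular 8-gon of circumradius 7 (constant along its height); the cylinder at (-3, 7.5) does not reach this height (z outside [-2, 5]); the 23.5×23.5 cube at (-2.5, 16) contributes its full rectangle; the r=4 cylinder at (14, 8) gives a regular 8-gon of circumradius 4 (constant along its height); Taking the first minus the rest: starting from the r=7 cylinder, the 23.5×23.5 cube at (-2.5, 16) misses the remaining region (no effect); the r=4 cylinder at (14, 8) misses the remaining region (no effect) — 1 connected region. Overall, the cross-section is a single solid region. The nearest boundary edge runs (4.95, -4.95)→(-0.00, -7.00); distance from the point to it = 3.02 mm. The point is not inside any of the regions above, so it lies outside the cross-section (3.02 mm from the nearest boundary).

outside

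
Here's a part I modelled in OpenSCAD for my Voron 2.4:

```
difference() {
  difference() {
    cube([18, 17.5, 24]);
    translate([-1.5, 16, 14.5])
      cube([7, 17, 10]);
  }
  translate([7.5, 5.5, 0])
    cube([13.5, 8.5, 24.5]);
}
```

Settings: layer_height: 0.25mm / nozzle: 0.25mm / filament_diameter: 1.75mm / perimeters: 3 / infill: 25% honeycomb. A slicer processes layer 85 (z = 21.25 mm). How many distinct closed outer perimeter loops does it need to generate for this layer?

At z = 21.25 mm: the cube (footprint 18×17.5) is included at this height; the cube at (-1.5, 16) (footprint 7×17) is included at this height; After the difference (first − rest): starting from the 18×17.5 cube, the 7×17 cube at (-1.5, 16) partially overlaps it — only the 8.25 mm² overlap (of its 119.00 mm²) is removed, clipping the outline — 1 connected region; the cube at (7.5, 5.5) (footprint 13.5×8.5) is included at this height; Taking the first minus the rest: starting from that combined region, the 13.5×8.5 cube at (7.5, 5.5) partially overlaps it — only the 89.25 mm² overlap (of its 114.75 mm²) is removed, clipping the outline — 1 connected region. The result has 1 disconnected region.

1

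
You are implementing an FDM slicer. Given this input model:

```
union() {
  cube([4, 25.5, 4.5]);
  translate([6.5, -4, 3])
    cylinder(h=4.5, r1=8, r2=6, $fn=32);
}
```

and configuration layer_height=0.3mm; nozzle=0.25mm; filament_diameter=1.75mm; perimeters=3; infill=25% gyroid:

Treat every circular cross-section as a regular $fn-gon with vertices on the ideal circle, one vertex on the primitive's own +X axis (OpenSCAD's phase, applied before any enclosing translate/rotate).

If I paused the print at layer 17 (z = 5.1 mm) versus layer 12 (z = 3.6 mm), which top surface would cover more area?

Layer 17 (z = 5.1): the cube is not intersected at this z (z outside [0, 4.5]); the cone at (6.5, -4) (r1=8→r2=6) has section circumradius 7.067 here — a regular 32-gon (area = (32/2)·7.067²·sin(360°/32) = 155.88 mm²); Combining (union): only the cone at (6.5, -4) is present, so the union is just that shape — area = 155.88 mm². So its area = 155.88 mm². Layer 12 (z = 3.6): the 4×25.5 cube contributes its full rectangle (area 102.00 mm²); the cone at (6.5, -4): at t=0.133 of its height the radius interpolates to r₁+(r₂−r₁)t = 7.733, giving a regular 32-gon of that circumradius (area = (32/2)·7.733²·sin(360°/32) = 186.68 mm²); Taking the union: the regions partially overlap — summed areas 288.68 mm² minus the doubly-counted overlap 8.35 mm² gives 280.32 mm² — area = 280.32 mm². So its area = 280.32 mm². Layer 12 is larger (280.32 vs 155.88 mm²).

layer 12 (z = 3.6 mm)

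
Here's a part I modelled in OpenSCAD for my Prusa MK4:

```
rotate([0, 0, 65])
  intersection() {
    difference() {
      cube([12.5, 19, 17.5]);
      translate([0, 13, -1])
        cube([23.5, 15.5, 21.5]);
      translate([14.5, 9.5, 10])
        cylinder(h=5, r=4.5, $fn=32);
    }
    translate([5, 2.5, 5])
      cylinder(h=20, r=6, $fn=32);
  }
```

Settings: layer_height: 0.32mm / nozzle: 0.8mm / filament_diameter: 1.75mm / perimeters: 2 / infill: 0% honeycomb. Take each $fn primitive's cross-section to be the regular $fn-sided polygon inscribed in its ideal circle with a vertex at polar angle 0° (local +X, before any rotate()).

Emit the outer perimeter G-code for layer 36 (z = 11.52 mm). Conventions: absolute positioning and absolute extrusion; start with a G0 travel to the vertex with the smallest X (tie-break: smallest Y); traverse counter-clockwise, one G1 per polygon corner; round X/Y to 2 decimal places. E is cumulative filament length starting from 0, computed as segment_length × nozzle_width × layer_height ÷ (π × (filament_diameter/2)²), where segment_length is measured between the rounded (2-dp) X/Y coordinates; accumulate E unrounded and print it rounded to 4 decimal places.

G0 X-6.15 Y5.85 Z11.52
G1 X-6.08 Y4.68 E0.1247
G1 X-5.79 Y3.54 E0.2499
G1 X-5.28 Y2.48 E0.3751
G1 X-5.27 Y2.46 E0.3775
G1 X0.00 Y0.00 E0.9965
G1 X4.41 Y9.46 E2.1074
G1 X4.27 Y9.64 E2.1317
G1 X3.40 Y10.43 E2.2567
G1 X2.38 Y11.03 E2.3827
G1 X1.27 Y11.42 E2.5079
G1 X0.11 Y11.58 E2.6325
G1 X-1.07 Y11.52 E2.7583
G1 X-2.20 Y11.23 E2.8825
G1 X-3.27 Y10.72 E3.0086
G1 X-4.21 Y10.01 E3.1340
G1 X-4.99 Y9.14 E3.2584
G1 X-5.59 Y8.12 E3.3843
G1 X-5.98 Y7.01 E3.5095
G1 X-6.15 Y5.85 E3.6343

At z = 11.52 mm: the cube (footprint 12.5×19) is included at this height; the cube at (0, 13) (footprint 23.5×15.5) is included at this height; the r=4.5 cylinder at (14.5, 9.5) contributes a regular 32-gon of circumradius 4.5; Subtracting the remaining from the first: starting from the 12.5×19 cube, the 23.5×15.5 cube at (0, 13) partially overlaps it — only the 75.00 mm² overlap (of its 364.25 mm²) is removed, clipping the outline; the r=4.5 cylinder at (14.5, 9.5) partially overlaps it — only the 14.05 mm² overlap (of its 63.21 mm²) is removed, clipping the outline — 1 connected region; the r=6 cylinder at (5, 2.5) gives a regular 32-gon of circumradius 6 (constant along its height); Taking the intersection: the r=6 cylinder at (5, 2.5) partially overlaps the result so far; clipping to the common part keeps 81.01 mm² — 1 connected region; (whole slice rotated 65° about Z — lengths, areas and connectivity unchanged). The outline is a single polygon with 19 vertices. Extrusion per mm of travel: 0.8 × 0.32 / (π × 0.875²) = 0.106432. Accumulating E over each segment gives final E = 3.6343.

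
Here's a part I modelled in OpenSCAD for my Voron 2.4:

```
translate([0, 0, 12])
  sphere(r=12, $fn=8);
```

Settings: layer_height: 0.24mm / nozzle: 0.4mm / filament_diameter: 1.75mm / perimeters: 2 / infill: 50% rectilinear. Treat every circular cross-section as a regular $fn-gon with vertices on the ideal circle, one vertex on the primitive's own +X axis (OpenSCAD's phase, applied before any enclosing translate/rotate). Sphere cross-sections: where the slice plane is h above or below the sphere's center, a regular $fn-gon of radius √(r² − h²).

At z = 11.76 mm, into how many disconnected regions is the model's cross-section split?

1

At z = 11.76 mm: the r=12 sphere contributes a regular 8-gon of circumradius √(12²−0.24²) = 11.998. The result has 1 disconnected region.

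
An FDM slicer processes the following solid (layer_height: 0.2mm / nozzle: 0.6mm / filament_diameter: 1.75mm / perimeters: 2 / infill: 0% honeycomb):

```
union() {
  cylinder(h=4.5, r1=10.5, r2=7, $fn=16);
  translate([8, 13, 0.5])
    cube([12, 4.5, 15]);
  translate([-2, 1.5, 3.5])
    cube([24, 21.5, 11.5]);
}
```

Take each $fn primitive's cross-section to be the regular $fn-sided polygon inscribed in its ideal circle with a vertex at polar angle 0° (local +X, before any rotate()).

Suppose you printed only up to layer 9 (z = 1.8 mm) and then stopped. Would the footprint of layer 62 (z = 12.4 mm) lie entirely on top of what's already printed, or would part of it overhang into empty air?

Compare the two slices. At z = 1.8: the cone contributes a regular 16-gon of circumradius 9.100 (interpolated between r1=10.5 and r2=7 at t=0.400) (area = (16/2)·9.100²·sin(360°/16) = 253.52 mm²); the cube at (8, 13) (footprint 12×4.5) is included at this height (area 54.00 mm²); the cube at (-2, 1.5) does not reach this height (z outside [3.5, 15]); Combining (union): the 2 present regions are separate (no shared area or edge), so areas and boundary lengths simply add and each stays a separate island — area = 307.52 mm². At z = 12.4: the cone is absent (z outside [0, 4.5]); the 12×4.5 cube at (8, 13) contributes its full rectangle (area 54.00 mm²); the 24×21.5 cube at (-2, 1.5) contributes its full rectangle (area 516.00 mm²); Combining (union): the 12×4.5 cube at (8, 13) lies entirely inside the 24×21.5 cube at (-2, 1.5), so the union is just the 24×21.5 cube at (-2, 1.5) — area = 516.00 mm². Checking containment: at z = 12.4 the cross-section extends beyond the z = 1.8 cross-section by about 397.24 mm².

part overhangs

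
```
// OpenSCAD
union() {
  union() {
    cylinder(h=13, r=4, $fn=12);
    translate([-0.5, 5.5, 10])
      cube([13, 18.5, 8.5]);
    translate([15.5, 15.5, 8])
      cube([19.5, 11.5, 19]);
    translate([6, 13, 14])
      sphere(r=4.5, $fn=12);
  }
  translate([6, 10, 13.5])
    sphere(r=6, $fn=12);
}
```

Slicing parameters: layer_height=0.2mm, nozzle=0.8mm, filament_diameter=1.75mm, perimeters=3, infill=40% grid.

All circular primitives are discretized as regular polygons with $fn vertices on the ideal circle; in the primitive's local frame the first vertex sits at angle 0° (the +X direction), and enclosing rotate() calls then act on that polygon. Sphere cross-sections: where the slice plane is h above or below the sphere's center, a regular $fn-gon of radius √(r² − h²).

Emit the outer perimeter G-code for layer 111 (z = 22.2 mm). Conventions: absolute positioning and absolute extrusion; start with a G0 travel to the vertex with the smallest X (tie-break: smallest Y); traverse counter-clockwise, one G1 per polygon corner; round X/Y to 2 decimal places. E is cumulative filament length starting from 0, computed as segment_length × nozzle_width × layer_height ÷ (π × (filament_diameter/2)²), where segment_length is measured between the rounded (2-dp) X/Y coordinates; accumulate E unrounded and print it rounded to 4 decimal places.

G0 X15.50 Y15.50 Z22.20
G1 X35.00 Y15.50 E1.2971
G1 X35.00 Y27.00 E2.0621
G1 X15.50 Y27.00 E3.3593
G1 X15.50 Y15.50 E4.1243

At z = 22.2 mm: the cylinder does not reach this height (z outside [0, 13]); the cube at (-0.5, 5.5) is not intersected at this z (z outside [10, 18.5]); the cube at (15.5, 15.5) (footprint 19.5×11.5) is included at this height; the sphere at (6, 13) does not reach this height (|z−center|=8.200 > r=4.5); Combining (union): only the 19.5×11.5 cube at (15.5, 15.5) is present, so the union is just that shape — 1 connected region; the sphere at (6, 10) is absent (|z−center|=8.700 > r=6); Merging all regions: only that combined region is present, so the union is just that shape — 1 connected region. The outline is a single polygon with 4 vertices. Extrusion per mm of travel: 0.8 × 0.2 / (π × 0.875²) = 0.066520. Accumulating E over each segment gives final E = 4.1243.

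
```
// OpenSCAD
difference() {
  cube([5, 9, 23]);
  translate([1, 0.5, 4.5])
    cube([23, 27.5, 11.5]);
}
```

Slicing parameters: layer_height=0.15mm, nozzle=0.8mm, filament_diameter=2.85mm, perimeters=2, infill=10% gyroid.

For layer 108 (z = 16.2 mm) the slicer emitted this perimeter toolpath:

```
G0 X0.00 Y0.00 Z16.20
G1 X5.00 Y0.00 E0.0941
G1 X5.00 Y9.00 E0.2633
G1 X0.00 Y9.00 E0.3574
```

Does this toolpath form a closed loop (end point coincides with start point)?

no

Start point (G0): (0.00, 0.00). End point (last G1): the path does not return to the start — open.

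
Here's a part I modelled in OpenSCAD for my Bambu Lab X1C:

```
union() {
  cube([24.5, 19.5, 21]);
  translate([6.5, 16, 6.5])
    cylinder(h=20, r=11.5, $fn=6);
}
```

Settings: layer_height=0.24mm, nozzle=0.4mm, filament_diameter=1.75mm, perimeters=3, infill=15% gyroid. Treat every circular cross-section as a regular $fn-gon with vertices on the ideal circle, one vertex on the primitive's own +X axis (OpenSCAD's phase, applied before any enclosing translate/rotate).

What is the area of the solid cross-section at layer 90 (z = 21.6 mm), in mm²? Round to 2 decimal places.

343.60 mm²

At z = 21.6 mm: the cube does not reach this height (z outside [0, 21]); the r=11.5 cylinder at (6.5, 16) gives a regular 6-gon of circumradius 11.5 (constant along its height) (area = (6/2)·11.500²·sin(360°/6) = 343.60 mm²); Taking the union: only the r=11.5 cylinder at (6.5, 16) is present, so the union is just that shape — area = 343.60 mm². Overall, the cross-section is a single solid region. Net area = 343.60 mm².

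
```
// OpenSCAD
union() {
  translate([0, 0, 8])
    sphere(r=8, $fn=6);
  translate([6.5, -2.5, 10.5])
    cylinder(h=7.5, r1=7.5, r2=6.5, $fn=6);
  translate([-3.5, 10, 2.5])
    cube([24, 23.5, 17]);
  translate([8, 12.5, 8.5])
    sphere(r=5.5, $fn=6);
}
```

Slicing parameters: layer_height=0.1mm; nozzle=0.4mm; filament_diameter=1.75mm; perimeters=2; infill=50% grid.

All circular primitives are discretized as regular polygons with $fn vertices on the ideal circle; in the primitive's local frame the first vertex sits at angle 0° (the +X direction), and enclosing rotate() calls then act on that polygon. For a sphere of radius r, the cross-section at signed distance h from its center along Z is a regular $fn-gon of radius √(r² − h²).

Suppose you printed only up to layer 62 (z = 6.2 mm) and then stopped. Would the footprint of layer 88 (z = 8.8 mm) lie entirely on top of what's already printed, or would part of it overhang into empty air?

Compare the two slices. At z = 6.2: the sphere: section is a regular 6-gon, circumradius = √(r²−h²) = √(8²−1.8²) = 7.795 (area = (6/2)·7.795²·sin(360°/6) = 157.86 mm²); the cone at (6.5, -2.5) is absent (z outside [10.5, 18]); the 24×23.5 cube at (-3.5, 10) contributes its full rectangle (area 564.00 mm²); the r=5.5 sphere at (8, 12.5) contributes a regular 6-gon of circumradius √(5.5²−2.3²) = 4.996 (area = (6/2)·4.996²·sin(360°/6) = 64.85 mm²); Combining (union): the regions partially overlap — summed areas 786.71 mm² minus the doubly-counted overlap 53.80 mm² gives 732.91 mm² — area = 732.91 mm². At z = 8.8: the r=8 sphere slices to a regular 6-gon of circumradius 7.960 (√(r²−h²) with h=0.8 from center) (area = (6/2)·7.960²·sin(360°/6) = 164.61 mm²); the cone at (6.5, -2.5) is not intersected at this z (z outside [10.5, 18]); the cube at (-3.5, 10) is present — its section is the full 24×23.5 rectangle (area 564.00 mm²); the sphere at (8, 12.5): section is a regular 6-gon, circumradius = √(r²−h²) = √(5.5²−0.3²) = 5.492 (area = (6/2)·5.492²·sin(360°/6) = 78.36 mm²); Combining (union): the regions partially overlap — summed areas 806.97 mm² minus the doubly-counted overlap 63.03 mm² gives 743.94 mm² — area = 743.94 mm². Checking containment: at z = 8.8 the cross-section extends beyond the z = 6.2 cross-section by about 11.03 mm².

part overhangs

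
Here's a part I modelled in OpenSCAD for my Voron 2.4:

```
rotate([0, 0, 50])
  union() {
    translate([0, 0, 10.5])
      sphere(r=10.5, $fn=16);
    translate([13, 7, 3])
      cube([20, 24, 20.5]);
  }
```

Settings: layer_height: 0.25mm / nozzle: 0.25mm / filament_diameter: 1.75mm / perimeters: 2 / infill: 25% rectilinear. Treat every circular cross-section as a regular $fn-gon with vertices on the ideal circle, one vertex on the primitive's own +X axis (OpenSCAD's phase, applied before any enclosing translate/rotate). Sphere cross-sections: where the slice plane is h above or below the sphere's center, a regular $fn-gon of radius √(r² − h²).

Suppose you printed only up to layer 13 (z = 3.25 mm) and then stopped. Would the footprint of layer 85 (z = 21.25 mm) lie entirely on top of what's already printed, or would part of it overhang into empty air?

entirely on top

Compare the two slices. At z = 3.25: the r=10.5 sphere slices to a regular 16-gon of circumradius 7.595 (√(r²−h²) with h=7.25 from center) (area = (16/2)·7.595²·sin(360°/16) = 176.61 mm²); the cube at (13, 7) is present — its section is the full 20×24 rectangle (area 480.00 mm²); Taking the union: the 2 present regions are separate (no shared area or edge), so areas and boundary lengths simply add and each stays a separate island — area = 656.61 mm²; (rotated 50° about Z; rotation is an isometry so areas/perimeters/island counts are preserved). At z = 21.25: the sphere is absent (|z−center|=10.750 > r=10.5); the cube at (13, 7) is present — its section is the full 20×24 rectangle (area 480.00 mm²); Merging all regions: only the 20×24 cube at (13, 7) is present, so the union is just that shape — area = 480.00 mm²; (whole slice rotated 50° about Z — lengths, areas and connectivity unchanged). Checking containment: the cross-section at z = 21.25 is a subset of the cross-section at z = 3.25.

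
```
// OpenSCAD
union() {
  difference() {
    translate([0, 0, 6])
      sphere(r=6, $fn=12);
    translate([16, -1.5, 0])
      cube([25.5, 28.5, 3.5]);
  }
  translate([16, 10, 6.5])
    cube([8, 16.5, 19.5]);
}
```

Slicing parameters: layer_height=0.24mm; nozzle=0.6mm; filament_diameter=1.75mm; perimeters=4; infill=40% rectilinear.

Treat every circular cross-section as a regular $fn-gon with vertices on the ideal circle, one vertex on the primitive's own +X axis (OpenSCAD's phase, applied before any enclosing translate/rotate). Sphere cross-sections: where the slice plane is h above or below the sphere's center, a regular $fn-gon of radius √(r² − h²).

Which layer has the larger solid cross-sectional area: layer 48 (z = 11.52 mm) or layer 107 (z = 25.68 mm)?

layer 48 (z = 11.52 mm)

Layer 48 (z = 11.52): the r=6 sphere contributes a regular 12-gon of circumradius √(6²−5.52²) = 2.352 (area = (12/2)·2.352²·sin(360°/12) = 16.59 mm²); the cube at (16, -1.5) is absent (z outside [0, 3.5]); Taking the first minus the rest: none of the subtracted shapes is present at this height, so the r=6 sphere is unchanged — area = 16.59 mm²; the cube at (16, 10) is present — its section is the full 8×16.5 rectangle (area 132.00 mm²); Merging all regions: the 2 present regions are separate (no shared area or edge), so areas and boundary lengths simply add and each stays a separate island — area = 148.59 mm². So its area = 148.59 mm². Layer 107 (z = 25.68): the sphere is not intersected at this z (|z−center|=19.680 > r=6); the cube at (16, -1.5) is absent (z outside [0, 3.5]); Subtracting the remaining from the first: the first operand is absent here, so nothing remains; the 8×16.5 cube at (16, 10) contributes its full rectangle (area 132.00 mm²); Merging all regions: only the 8×16.5 cube at (16, 10) is present, so the union is just that shape — area = 132.00 mm². So its area = 132.00 mm². Layer 48 is larger (148.59 vs 132.00 mm²).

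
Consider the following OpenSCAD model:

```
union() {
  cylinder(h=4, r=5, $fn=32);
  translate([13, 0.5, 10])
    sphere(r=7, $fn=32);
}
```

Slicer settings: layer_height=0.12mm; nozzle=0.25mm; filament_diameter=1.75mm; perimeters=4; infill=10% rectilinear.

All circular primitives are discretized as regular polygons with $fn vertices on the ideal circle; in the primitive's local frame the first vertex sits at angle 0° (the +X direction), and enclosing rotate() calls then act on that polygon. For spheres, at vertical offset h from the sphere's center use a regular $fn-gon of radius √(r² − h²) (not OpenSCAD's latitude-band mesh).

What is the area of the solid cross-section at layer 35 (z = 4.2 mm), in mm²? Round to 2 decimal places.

At z = 4.2 mm: the cylinder does not reach this height (z outside [0, 4]); the r=7 sphere at (13, 0.5) contributes a regular 32-gon of circumradius √(7²−5.8²) = 3.919 (area = (32/2)·3.919²·sin(360°/32) = 47.95 mm²); Taking the union: only the r=7 sphere at (13, 0.5) is present, so the union is just that shape — area = 47.95 mm². Overall, the cross-section is a single solid region. Net area = 47.95 mm².

47.95 mm²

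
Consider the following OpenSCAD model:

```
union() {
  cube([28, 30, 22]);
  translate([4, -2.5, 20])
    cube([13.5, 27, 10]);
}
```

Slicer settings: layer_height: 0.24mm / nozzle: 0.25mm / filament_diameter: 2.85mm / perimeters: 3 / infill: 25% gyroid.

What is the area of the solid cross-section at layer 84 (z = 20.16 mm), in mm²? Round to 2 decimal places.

873.75 mm²

At z = 20.16 mm: the cube (footprint 28×30) is included at this height (area 840.00 mm²); the 13.5×27 cube at (4, -2.5) contributes its full rectangle (area 364.50 mm²); Taking the union: the regions partially overlap — summed areas 1204.50 mm² minus the doubly-counted overlap 330.75 mm² gives 873.75 mm² — area = 873.75 mm². Overall, the cross-section is a single solid region. Net area = 873.75 mm².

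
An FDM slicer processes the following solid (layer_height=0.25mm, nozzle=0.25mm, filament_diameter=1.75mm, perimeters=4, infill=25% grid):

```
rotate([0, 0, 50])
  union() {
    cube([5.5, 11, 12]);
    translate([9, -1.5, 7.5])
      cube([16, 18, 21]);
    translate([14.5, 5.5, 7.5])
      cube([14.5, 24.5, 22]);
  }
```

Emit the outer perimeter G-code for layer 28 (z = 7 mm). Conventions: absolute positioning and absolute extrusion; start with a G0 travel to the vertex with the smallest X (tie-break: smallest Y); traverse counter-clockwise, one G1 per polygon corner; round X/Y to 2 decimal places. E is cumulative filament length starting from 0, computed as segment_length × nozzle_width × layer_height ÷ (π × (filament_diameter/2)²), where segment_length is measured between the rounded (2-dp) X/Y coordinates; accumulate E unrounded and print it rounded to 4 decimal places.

G0 X-8.43 Y7.07 Z7.00
G1 X0.00 Y0.00 E0.2859
G1 X3.54 Y4.21 E0.4288
G1 X-4.89 Y11.28 E0.7147
G1 X-8.43 Y7.07 E0.8576

At z = 7 mm: the cube (footprint 5.5×11) is included at this height; the cube at (9, -1.5) is not intersected at this z (z outside [7.5, 28.5]); the cube at (14.5, 5.5) does not reach this height (z outside [7.5, 29.5]); Taking the union: only the 5.5×11 cube is present, so the union is just that shape — 1 connected region; (rotated 50° about Z; rotation is an isometry so areas/perimeters/island counts are preserved). The outline is a single polygon with 4 vertices. Extrusion per mm of travel: 0.25 × 0.25 / (π × 0.875²) = 0.025984. Accumulating E over each segment gives final E = 0.8576.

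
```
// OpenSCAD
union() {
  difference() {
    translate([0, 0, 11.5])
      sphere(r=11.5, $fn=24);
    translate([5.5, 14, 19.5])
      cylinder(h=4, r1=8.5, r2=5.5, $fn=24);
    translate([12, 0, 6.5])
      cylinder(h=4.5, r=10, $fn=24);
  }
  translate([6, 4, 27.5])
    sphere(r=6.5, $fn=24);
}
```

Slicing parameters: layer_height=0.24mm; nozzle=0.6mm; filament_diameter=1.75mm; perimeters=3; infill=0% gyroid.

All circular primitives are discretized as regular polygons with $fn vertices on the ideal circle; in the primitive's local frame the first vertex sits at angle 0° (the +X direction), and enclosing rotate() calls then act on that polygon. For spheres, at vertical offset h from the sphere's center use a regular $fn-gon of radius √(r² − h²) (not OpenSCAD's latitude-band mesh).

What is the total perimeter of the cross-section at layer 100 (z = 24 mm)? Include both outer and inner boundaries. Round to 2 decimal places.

At z = 24 mm: the sphere does not reach this height (|z−center|=12.500 > r=11.5); the cone at (5.5, 14) is not intersected at this z (z outside [19.5, 23.5]); the cylinder at (12, 0) does not reach this height (z outside [6.5, 11]); After the difference (first − rest): the first operand is absent here, so nothing remains; the sphere at (6, 4): section is a regular 24-gon, circumradius = √(r²−h²) = √(6.5²−3.5²) = 5.477 (perimeter = 2·24·5.477·sin(180°/24) = 34.32 mm); Merging all regions: only the r=6.5 sphere at (6, 4) is present, so the union is just that shape — boundary = 34.32 mm. Overall, the cross-section is a single solid region. Total boundary length (outer) = 34.32 mm.

34.32 mm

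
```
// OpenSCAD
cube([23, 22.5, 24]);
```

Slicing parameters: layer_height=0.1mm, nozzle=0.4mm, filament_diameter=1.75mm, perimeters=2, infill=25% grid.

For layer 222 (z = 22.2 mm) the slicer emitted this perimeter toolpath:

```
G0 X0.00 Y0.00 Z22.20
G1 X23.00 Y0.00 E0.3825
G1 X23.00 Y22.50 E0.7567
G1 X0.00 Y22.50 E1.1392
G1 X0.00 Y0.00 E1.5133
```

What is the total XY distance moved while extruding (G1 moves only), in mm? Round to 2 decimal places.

Sum the Euclidean lengths of each G1 segment: total = 91.00 mm.

91.00 mm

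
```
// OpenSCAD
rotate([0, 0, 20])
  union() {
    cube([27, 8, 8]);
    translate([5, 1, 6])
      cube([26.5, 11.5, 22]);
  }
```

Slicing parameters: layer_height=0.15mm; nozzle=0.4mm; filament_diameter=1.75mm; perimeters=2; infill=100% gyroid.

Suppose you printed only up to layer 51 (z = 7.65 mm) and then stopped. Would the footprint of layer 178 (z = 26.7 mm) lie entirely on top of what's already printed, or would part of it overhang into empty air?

entirely on top

Compare the two slices. At z = 7.65: the 27×8 cube contributes its full rectangle (area 216.00 mm²); the 26.5×11.5 cube at (5, 1) contributes its full rectangle (area 304.75 mm²); Taking the union: the regions partially overlap — summed areas 520.75 mm² minus the doubly-counted overlap 154.00 mm² gives 366.75 mm² — area = 366.75 mm²; (whole slice rotated 20° about Z — lengths, areas and connectivity unchanged). At z = 26.7: the cube does not reach this height (z outside [0, 8]); the cube at (5, 1) is present — its section is the full 26.5×11.5 rectangle (area 304.75 mm²); Taking the union: only the 26.5×11.5 cube at (5, 1) is present, so the union is just that shape — area = 304.75 mm²; (rotated 20° about Z; rotation is an isometry so areas/perimeters/island counts are preserved). Checking containment: the cross-section at z = 26.7 is a subset of the cross-section at z = 7.65.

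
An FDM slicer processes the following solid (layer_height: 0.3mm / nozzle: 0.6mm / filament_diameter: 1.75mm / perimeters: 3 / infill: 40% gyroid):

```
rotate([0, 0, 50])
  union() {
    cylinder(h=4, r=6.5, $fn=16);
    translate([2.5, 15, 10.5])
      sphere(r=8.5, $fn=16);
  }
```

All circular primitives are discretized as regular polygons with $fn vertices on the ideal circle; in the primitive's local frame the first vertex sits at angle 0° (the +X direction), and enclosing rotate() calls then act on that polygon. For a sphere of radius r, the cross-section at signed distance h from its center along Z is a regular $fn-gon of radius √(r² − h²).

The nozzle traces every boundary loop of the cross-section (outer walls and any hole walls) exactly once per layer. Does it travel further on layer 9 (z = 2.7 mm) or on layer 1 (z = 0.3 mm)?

layer 9 (z = 2.7 mm)

Layer 9 (z = 2.7): the r=6.5 cylinder gives a regular 16-gon of circumradius 6.5 (constant along its height) (perimeter = 2·16·6.500·sin(180°/16) = 40.58 mm); the r=8.5 sphere at (2.5, 15) contributes a regular 16-gon of circumradius √(8.5²−7.8²) = 3.378 (perimeter = 2·16·3.378·sin(180°/16) = 21.09 mm); Taking the union: the 2 present regions are separate (no shared area or edge), so areas and boundary lengths simply add and each stays a separate island — boundary = 61.67 mm; (rotated 50° about Z; rotation is an isometry so areas/perimeters/island counts are preserved). So its perimeter = 61.67 mm. Layer 1 (z = 0.3): the r=6.5 cylinder gives a regular 16-gon of circumradius 6.5 (constant along its height) (perimeter = 2·16·6.500·sin(180°/16) = 40.58 mm); the sphere at (2.5, 15) is absent (|z−center|=10.200 > r=8.5); Merging all regions: only the r=6.5 cylinder is present, so the union is just that shape — boundary = 40.58 mm; (rotated 50° about Z; rotation is an isometry so areas/perimeters/island counts are preserved). So its perimeter = 40.58 mm. Layer 9 is larger (61.67 vs 40.58 mm).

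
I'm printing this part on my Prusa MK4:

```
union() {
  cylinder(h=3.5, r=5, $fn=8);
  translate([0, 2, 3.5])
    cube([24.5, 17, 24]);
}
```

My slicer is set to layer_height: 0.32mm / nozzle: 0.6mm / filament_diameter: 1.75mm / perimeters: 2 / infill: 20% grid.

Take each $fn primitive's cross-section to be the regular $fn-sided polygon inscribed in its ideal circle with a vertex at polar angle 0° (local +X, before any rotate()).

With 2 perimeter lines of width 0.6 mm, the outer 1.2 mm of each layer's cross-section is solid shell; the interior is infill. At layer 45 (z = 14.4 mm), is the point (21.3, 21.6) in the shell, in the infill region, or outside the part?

At z = 14.4 mm: the cylinder is absent (z outside [0, 3.5]); the cube at (0, 2) (footprint 24.5×17) is included at this height; Taking the union: only the 24.5×17 cube at (0, 2) is present, so the union is just that shape — 1 connected region. Overall, the cross-section is a single solid region. The nearest boundary edge runs (24.50, 19.00)→(0.00, 19.00); distance from the point to it = 2.60 mm. The point is not inside any of the regions above, so it lies outside the cross-section (2.60 mm from the nearest boundary).

outside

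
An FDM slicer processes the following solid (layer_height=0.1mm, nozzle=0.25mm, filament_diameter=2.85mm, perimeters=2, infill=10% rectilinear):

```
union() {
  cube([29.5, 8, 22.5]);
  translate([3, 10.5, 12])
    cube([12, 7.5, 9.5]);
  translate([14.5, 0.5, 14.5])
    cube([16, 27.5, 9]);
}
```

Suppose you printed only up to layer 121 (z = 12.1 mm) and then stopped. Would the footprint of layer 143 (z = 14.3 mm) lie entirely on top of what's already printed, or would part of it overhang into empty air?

entirely on top

Compare the two slices. At z = 12.1: the cube (footprint 29.5×8) is included at this height (area 236.00 mm²); the cube at (3, 10.5) is present — its section is the full 12×7.5 rectangle (area 90.00 mm²); the cube at (14.5, 0.5) is absent (z outside [14.5, 23.5]); Combining (union): the 2 present regions are separate (no shared area or edge), so areas and boundary lengths simply add and each stays a separate island — area = 326.00 mm². At z = 14.3: the 29.5×8 cube contributes its full rectangle (area 236.00 mm²); the cube at (3, 10.5) (footprint 12×7.5) is included at this height (area 90.00 mm²); the cube at (14.5, 0.5) is not intersected at this z (z outside [14.5, 23.5]); Merging all regions: the 2 present regions are separate (no shared area or edge), so areas and boundary lengths simply add and each stays a separate island — area = 326.00 mm². Checking containment: the cross-section at z = 14.3 is a subset of the cross-section at z = 12.1.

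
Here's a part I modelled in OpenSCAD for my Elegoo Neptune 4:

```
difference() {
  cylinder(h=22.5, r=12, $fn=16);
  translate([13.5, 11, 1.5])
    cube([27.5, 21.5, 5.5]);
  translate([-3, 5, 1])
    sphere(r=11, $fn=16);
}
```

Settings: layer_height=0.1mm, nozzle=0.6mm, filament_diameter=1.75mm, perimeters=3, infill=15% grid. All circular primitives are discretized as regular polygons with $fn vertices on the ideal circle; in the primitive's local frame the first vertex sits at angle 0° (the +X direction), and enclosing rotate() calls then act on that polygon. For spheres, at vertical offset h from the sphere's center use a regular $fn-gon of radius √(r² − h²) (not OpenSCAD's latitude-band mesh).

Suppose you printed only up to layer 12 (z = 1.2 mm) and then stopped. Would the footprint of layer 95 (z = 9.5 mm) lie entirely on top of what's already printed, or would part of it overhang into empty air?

Compare the two slices. At z = 1.2: the r=12 cylinder gives a regular 16-gon of circumradius 12 (constant along its height) (area = (16/2)·12.000²·sin(360°/16) = 440.85 mm²); the cube at (13.5, 11) does not reach this height (z outside [1.5, 7]); the sphere at (-3, 5): section is a regular 16-gon, circumradius = √(r²−h²) = √(11²−0.2²) = 10.998 (area = (16/2)·10.998²·sin(360°/16) = 370.32 mm²); After the difference (first − rest): starting from the r=12 cylinder (440.85 mm²), the r=11 sphere at (-3, 5) partially overlaps it — only the 272.81 mm² overlap (of its 370.32 mm²) is removed, clipping the outline — area = 168.04 mm². At z = 9.5: the r=12 cylinder gives a regular 16-gon of circumradius 12 (constant along its height) (area = (16/2)·12.000²·sin(360°/16) = 440.85 mm²); the cube at (13.5, 11) does not reach this height (z outside [1.5, 7]); the r=11 sphere at (-3, 5) slices to a regular 16-gon of circumradius 6.982 (√(r²−h²) with h=8.5 from center) (area = (16/2)·6.982²·sin(360°/16) = 149.25 mm²); Subtracting the remaining from the first: starting from the r=12 cylinder (440.85 mm²), the r=11 sphere at (-3, 5) partially overlaps it — only the 143.41 mm² overlap (of its 149.25 mm²) is removed, clipping the outline — area = 297.44 mm². Checking containment: at z = 9.5 the cross-section extends beyond the z = 1.2 cross-section by about 129.40 mm².

part overhangs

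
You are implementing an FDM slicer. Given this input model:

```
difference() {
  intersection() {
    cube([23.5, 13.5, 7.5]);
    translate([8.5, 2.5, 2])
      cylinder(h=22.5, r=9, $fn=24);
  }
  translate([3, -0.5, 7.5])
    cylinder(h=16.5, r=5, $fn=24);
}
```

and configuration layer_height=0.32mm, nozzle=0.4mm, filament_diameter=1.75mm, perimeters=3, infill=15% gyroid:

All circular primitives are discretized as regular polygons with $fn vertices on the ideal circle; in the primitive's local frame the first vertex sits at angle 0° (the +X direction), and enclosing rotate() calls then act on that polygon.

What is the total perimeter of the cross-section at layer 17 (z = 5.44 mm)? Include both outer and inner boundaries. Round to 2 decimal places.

50.29 mm

At z = 5.44 mm: the 23.5×13.5 cube contributes its full rectangle (perimeter 74.00 mm); the cylinder at (8.5, 2.5): section is a regular 24-gon, circumradius r=9 (perimeter = 2·24·9.000·sin(180°/24) = 56.39 mm); After intersecting: the r=9 cylinder at (8.5, 2.5) partially overlaps the 23.5×13.5 cube; clipping to the common part keeps 168.27 mm² — boundary = 50.29 mm; the cylinder at (3, -0.5) is absent (z outside [7.5, 24]); Subtracting the remaining from the first: none of the subtracted shapes is present at this height, so that combined region is unchanged — boundary = 50.29 mm. Overall, the cross-section is a single solid region. Total boundary length (outer) = 50.29 mm.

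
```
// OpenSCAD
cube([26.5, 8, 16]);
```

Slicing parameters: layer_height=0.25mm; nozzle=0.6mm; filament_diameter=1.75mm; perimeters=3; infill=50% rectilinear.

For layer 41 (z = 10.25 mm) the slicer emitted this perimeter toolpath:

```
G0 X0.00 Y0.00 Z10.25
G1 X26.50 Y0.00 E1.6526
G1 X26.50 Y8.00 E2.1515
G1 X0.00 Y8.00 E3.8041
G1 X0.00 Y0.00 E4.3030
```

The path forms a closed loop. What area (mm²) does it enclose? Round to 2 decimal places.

212.00 mm²

Apply the shoelace formula to the sequence of (X, Y) vertices; enclosed area = 212.00 mm².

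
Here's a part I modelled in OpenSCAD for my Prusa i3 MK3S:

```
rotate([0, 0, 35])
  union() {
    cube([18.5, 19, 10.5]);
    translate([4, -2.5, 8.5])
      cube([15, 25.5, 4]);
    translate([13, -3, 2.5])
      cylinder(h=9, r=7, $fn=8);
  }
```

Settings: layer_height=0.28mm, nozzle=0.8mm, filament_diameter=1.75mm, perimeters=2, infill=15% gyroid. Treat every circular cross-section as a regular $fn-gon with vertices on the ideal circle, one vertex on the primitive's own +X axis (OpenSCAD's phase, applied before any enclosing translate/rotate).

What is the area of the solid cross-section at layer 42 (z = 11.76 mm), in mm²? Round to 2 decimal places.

382.50 mm²

At z = 11.76 mm: the cube is not intersected at this z (z outside [0, 10.5]); the cube at (4, -2.5) is present — its section is the full 15×25.5 rectangle (area 382.50 mm²); the cylinder at (13, -3) is absent (z outside [2.5, 11.5]); Taking the union: only the 15×25.5 cube at (4, -2.5) is present, so the union is just that shape — area = 382.50 mm²; (whole slice rotated 35° about Z — lengths, areas and connectivity unchanged). Overall, the cross-section is a single solid region. Net area = 382.50 mm².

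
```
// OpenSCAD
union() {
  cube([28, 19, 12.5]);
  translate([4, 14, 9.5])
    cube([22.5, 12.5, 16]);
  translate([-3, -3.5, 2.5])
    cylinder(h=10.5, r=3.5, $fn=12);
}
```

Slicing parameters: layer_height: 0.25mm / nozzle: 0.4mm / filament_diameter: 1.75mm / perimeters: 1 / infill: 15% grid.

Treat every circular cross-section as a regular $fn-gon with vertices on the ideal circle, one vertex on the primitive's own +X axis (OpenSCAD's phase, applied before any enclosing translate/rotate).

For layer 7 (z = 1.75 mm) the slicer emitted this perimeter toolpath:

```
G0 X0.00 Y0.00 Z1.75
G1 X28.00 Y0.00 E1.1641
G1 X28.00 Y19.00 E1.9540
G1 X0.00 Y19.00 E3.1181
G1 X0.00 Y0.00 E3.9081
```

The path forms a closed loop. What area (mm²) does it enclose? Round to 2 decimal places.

Apply the shoelace formula to the sequence of (X, Y) vertices; enclosed area = 532.00 mm².

532.00 mm²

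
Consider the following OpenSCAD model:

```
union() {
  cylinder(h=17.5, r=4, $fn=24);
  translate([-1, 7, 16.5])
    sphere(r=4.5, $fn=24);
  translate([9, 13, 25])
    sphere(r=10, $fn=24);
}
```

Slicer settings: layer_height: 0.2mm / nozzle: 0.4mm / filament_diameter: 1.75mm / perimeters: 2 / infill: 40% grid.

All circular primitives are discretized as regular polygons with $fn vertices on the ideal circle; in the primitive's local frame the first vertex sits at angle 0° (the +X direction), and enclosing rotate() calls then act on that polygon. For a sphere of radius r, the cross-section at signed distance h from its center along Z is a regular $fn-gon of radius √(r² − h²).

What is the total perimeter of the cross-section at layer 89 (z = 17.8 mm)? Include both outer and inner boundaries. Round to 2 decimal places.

70.47 mm

At z = 17.8 mm: the cylinder is not intersected at this z (z outside [0, 17.5]); the r=4.5 sphere at (-1, 7) slices to a regular 24-gon of circumradius 4.308 (√(r²−h²) with h=1.3 from center) (perimeter = 2·24·4.308·sin(180°/24) = 26.99 mm); the sphere at (9, 13): section is a regular 24-gon, circumradius = √(r²−h²) = √(10²−7.2²) = 6.940 (perimeter = 2·24·6.940·sin(180°/24) = 43.48 mm); Combining (union): the 2 present regions are separate (no shared area or edge), so areas and boundary lengths simply add and each stays a separate island — boundary = 70.47 mm. Overall, the cross-section has 2 separate islands. Total boundary length (outer) = 70.47 mm.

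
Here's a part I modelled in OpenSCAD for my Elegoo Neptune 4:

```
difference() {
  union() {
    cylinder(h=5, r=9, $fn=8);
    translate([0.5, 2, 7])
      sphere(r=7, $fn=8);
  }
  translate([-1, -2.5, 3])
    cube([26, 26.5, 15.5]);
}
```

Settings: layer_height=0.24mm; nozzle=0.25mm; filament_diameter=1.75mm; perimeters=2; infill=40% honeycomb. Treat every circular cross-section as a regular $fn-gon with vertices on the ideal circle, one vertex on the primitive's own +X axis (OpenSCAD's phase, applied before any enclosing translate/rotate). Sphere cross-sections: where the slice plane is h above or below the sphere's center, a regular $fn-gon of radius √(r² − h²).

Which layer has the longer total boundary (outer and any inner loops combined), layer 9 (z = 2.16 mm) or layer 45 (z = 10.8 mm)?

Layer 9 (z = 2.16): the cylinder: section is a regular 8-gon, circumradius r=9 (perimeter = 2·8·9.000·sin(180°/8) = 55.11 mm); the r=7 sphere at (0.5, 2) slices to a regular 8-gon of circumradius 5.057 (√(r²−h²) with h=4.84 from center) (perimeter = 2·8·5.057·sin(180°/8) = 30.96 mm); Combining (union): the r=7 sphere at (0.5, 2) lies entirely inside the r=9 cylinder, so the union is just the r=9 cylinder — boundary = 55.11 mm; the cube at (-1, -2.5) does not reach this height (z outside [3, 18.5]); After the difference (first − rest): none of the subtracted shapes is present at this height, so that combined region is unchanged — boundary = 55.11 mm. So its perimeter = 55.11 mm. Layer 45 (z = 10.8): the cylinder does not reach this height (z outside [0, 5]); the r=7 sphere at (0.5, 2) slices to a regular 8-gon of circumradius 5.879 (√(r²−h²) with h=3.8 from center) (perimeter = 2·8·5.879·sin(180°/8) = 36.00 mm); Taking the union: only the r=7 sphere at (0.5, 2) is present, so the union is just that shape — boundary = 36.00 mm; the 26×26.5 cube at (-1, -2.5) contributes its full rectangle (perimeter 105.00 mm); Taking the first minus the rest: starting from the result so far, the 26×26.5 cube at (-1, -2.5) partially overlaps it — only the 61.68 mm² overlap (of its 689.00 mm²) is removed, clipping the outline — boundary = 34.56 mm. So its perimeter = 34.56 mm. Layer 9 is larger (55.11 vs 34.56 mm).

layer 9 (z = 2.16 mm)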